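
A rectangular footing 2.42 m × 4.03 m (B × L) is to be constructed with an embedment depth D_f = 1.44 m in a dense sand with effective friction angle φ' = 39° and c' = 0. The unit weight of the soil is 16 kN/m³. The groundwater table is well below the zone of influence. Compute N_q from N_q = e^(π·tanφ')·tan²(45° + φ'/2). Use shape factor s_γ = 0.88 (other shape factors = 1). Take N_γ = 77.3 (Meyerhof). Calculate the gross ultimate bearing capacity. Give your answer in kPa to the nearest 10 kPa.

q_ult ≈ 2610 kPa

tan39° = 0.8098, so N_q = e^(π×0.8098)·tan²(64.5°) = 12.731 × 4.395 = 55.96.
Effective surcharge at the founding depth q = γ·D_f = 16 × 1.44 = 23.04 kPa.
q_ult = q·N_q + 0.5·γ·B·N_γ·s_γ
     = 23.04 × 55.957 + 0.5 × 16 × 2.42 × 77.3 × 0.88
     = 1289.3 + 1316.9 = 2606.2 kPa.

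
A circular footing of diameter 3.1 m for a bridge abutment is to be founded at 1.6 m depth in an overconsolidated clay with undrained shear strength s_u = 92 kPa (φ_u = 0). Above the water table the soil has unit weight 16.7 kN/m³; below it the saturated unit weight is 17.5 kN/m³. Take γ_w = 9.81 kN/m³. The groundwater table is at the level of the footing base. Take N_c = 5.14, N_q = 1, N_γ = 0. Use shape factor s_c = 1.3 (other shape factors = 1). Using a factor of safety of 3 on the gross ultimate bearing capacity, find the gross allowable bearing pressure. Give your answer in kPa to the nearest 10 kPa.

q = γ·D_f = 16.7 × 1.6 = 26.72 kPa.
c·N_c·s_c = 92 × 5.14 × 1.3 = 614.74 kPa
q·N_q = 26.72 × 1 = 26.72 kPa
q_ult = 614.74 + 26.72 = 641.46 kPa.
q_all = 641.46 / 3 = 213.82 kPa.

q_all ≈ 210 kPa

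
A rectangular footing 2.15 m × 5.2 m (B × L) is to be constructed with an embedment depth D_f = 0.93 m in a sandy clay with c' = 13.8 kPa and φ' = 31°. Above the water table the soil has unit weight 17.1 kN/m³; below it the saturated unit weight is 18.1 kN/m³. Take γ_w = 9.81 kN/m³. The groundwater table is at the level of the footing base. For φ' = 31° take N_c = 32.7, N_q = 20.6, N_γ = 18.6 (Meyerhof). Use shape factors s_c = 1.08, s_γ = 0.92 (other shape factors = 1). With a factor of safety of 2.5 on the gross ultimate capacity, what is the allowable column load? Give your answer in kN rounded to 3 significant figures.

Overburden at base level: q = 17.1 × 0.93 = 15.903 kPa.
Below the base the soil is submerged, so the ½γBN_γ term uses γ' = 18.1 − 9.81 = 8.29 kN/m³.
Cohesion term c·N_c·s_c = 13.8 × 32.7 × 1.08 = 487.36 kPa; surcharge term q·N_q = 15.903 × 20.6 = 327.6 kPa; self-weight term 0.5·γ·B·N_γ·s_γ = 0.5 × 8.29 × 2.15 × 18.6 × 0.92 = 152.5 kPa.
q_ult = 487.36 + 327.6 + 152.5 = 967.46 kPa.
Gross allowable pressure q_all = 967.46 / 2.5 = 386.98 kPa.
Footing area = 11.18 m², so allowable column load = 386.98 × 11.18 = 4326.5 kN.

P_all ≈ 4330 kN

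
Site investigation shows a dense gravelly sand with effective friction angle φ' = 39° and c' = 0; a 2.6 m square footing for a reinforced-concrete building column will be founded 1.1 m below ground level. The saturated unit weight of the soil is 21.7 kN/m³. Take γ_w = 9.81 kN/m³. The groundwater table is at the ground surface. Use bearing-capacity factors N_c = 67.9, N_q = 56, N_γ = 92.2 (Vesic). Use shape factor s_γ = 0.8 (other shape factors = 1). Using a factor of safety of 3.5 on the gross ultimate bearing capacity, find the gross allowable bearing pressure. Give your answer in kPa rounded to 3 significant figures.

q_all ≈ 535 kPa

Water table at ground surface, so effective unit weight γ' = 21.7 − 9.81 = 11.89 kN/m³ is used throughout; overburden q = 11.89 × 1.1 = 13.079 kPa; the same γ' applies in the ½γBN_γ term.
Surcharge term q·N_q = 13.079 × 56 = 732.42 kPa; self-weight term 0.5·γ·B·N_γ·s_γ = 0.5 × 11.89 × 2.6 × 92.2 × 0.8 = 1140.1 kPa.
q_ult = 732.42 + 1140.1 = 1872.5 kPa.
q_all = 1872.5 / 3.5 = 535.01 kPa.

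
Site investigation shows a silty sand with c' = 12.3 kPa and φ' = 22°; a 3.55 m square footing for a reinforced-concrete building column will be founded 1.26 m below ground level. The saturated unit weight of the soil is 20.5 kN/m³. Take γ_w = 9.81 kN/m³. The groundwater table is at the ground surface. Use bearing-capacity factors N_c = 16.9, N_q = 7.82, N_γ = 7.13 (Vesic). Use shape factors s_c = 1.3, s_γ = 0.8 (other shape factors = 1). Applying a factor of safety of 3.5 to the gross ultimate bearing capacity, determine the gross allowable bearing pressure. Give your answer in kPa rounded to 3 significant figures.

Water table at ground surface, so effective unit weight γ' = 20.5 − 9.81 = 10.69 kN/m³ is used throughout; overburden q = 10.69 × 1.26 = 13.469 kPa; the same γ' applies in the ½γBN_γ term.
Cohesion term c·N_c·s_c = 12.3 × 16.9 × 1.3 = 270.23 kPa; surcharge term q·N_q = 13.469 × 7.82 = 105.33 kPa; self-weight term 0.5·γ·B·N_γ·s_γ = 0.5 × 10.69 × 3.55 × 7.13 × 0.8 = 108.23 kPa.
q_ult = 270.23 + 105.33 + 108.23 = 483.79 kPa.
q_all = q_ult / FS = 483.79 / 3.5 = 138.23 kPa.

q_all ≈ 138 kPa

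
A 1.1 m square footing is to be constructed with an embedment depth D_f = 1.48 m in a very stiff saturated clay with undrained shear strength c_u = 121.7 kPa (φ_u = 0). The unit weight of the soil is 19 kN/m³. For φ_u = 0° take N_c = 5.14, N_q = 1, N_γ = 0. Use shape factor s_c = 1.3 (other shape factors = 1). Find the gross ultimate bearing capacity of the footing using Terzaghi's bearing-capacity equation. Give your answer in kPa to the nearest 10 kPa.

q_ult ≈ 840 kPa

Overburden at base level: q = 19 × 1.48 = 28.12 kPa.
Cohesion term c·N_c·s_c = 121.7 × 5.14 × 1.3 = 813.2 kPa; surcharge term q·N_q = 28.12 × 1 = 28.12 kPa.
q_ult = 813.2 + 28.12 = 841.32 kPa.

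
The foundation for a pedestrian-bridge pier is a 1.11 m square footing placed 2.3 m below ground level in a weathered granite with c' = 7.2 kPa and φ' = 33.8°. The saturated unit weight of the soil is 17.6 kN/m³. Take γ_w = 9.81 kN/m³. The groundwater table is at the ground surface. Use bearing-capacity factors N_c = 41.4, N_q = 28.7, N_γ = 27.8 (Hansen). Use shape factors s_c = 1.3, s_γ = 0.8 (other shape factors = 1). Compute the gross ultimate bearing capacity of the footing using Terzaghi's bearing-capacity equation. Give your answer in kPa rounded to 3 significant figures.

With the water table at the surface the whole profile is submerged: γ' = 17.6 − 9.81 = 7.79 kN/m³, so q = γ'·D_f = 17.917 kPa; the same γ' applies in the ½γBN_γ term.
q_ult = c·N_c·s_c + q·N_q + 0.5·γ·B·N_γ·s_γ
     = 7.2 × 41.4 × 1.3 + 17.917 × 28.7 + 0.5 × 7.79 × 1.11 × 27.8 × 0.8
     = 387.5 + 514.22 + 96.154 = 997.88 kPa.

q_ult ≈ 998 kPa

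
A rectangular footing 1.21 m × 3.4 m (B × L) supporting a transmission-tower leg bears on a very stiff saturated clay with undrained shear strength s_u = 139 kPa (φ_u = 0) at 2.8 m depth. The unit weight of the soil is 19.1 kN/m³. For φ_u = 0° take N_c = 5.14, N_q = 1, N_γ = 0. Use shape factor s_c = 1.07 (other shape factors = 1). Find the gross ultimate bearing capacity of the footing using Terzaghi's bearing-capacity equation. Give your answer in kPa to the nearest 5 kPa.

q = γ·D_f = 19.1 × 2.8 = 53.48 kPa.
c·N_c·s_c = 139 × 5.14 × 1.07 = 764.47 kPa
q·N_q = 53.48 × 1 = 53.48 kPa
q_ult = 764.47 + 53.48 = 817.95 kPa.

q_ult ≈ 820 kPa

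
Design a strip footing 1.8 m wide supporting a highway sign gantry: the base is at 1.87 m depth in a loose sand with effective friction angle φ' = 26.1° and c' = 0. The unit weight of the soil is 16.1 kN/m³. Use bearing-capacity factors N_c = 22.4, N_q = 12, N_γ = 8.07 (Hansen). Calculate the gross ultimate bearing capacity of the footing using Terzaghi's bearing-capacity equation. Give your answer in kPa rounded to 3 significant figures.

q_ult ≈ 478 kPa

Overburden at base level: q = 16.1 × 1.87 = 30.107 kPa.
Surcharge term q·N_q = 30.107 × 12 = 361.28 kPa; self-weight term 0.5·γ·B·N_γ = 0.5 × 16.1 × 1.8 × 8.07 = 116.93 kPa.
q_ult = 361.28 + 116.93 = 478.22 kPa.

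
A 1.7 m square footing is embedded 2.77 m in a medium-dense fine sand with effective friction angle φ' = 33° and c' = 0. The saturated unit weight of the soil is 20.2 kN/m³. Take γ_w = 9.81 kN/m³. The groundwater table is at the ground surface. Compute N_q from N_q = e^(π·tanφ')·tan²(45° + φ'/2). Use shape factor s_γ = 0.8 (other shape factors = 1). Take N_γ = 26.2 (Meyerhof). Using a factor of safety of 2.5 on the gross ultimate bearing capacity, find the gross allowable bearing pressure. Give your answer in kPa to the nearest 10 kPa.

N_q = e^(π·tan33°)·tan²(61.5°) = 26.09.
Water table at ground surface, so effective unit weight γ' = 20.2 − 9.81 = 10.39 kN/m³ is used throughout; overburden q = 10.39 × 2.77 = 28.78 kPa; the same γ' applies in the ½γBN_γ term.
Surcharge term q·N_q = 28.78 × 26.092 = 750.94 kPa; self-weight term 0.5·γ·B·N_γ·s_γ = 0.5 × 10.39 × 1.7 × 26.2 × 0.8 = 185.11 kPa.
q_ult = 750.94 + 185.11 = 936.04 kPa.
q_all = 936.04 / 2.5 = 374.42 kPa.

q_all ≈ 370 kPa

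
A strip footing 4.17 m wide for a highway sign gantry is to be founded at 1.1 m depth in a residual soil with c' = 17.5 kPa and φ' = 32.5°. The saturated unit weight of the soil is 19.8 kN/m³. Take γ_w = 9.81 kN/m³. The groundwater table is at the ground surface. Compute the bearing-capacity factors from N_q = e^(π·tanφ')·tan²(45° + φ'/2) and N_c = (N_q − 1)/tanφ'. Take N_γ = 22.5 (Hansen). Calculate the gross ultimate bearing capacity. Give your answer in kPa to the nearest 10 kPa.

q_ult ≈ 1390 kPa

tan32.5° = 0.6371, so N_q = e^(π×0.6371)·tan²(61.25°) = 7.4 × 3.322 = 24.58.
N_c = (24.58 − 1)/tan32.5° = 37.02.
γ' = 19.8 − 9.81 = 9.99 kN/m³ (submerged throughout). q = 9.99 × 1.1 = 10.989 kPa; the same γ' applies in the ½γBN_γ term.
c·N_c = 17.5 × 37.02 = 647.86 kPa
q·N_q = 10.989 × 24.585 = 270.16 kPa
0.5·γ·B·N_γ = 0.5 × 9.99 × 4.17 × 22.5 = 468.66 kPa
q_ult = 647.86 + 270.16 + 468.66 = 1386.7 kPa.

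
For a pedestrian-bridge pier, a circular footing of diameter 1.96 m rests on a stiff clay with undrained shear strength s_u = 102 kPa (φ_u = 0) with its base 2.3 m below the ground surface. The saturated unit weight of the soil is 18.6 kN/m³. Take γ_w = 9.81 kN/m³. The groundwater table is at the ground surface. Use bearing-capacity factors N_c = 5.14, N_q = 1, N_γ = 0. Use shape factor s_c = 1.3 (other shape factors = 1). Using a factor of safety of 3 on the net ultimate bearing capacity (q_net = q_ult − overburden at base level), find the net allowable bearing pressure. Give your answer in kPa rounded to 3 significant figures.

q_all(net) ≈ 227 kPa

Water table at ground surface, so effective unit weight γ' = 18.6 − 9.81 = 8.79 kN/m³ is used throughout; overburden q = 8.79 × 2.3 = 20.217 kPa.
Cohesion term c·N_c·s_c = 102 × 5.14 × 1.3 = 681.56 kPa; surcharge term q·N_q = 20.217 × 1 = 20.217 kPa.
q_ult = 681.56 + 20.217 = 701.78 kPa.
q_net = 701.78 − 20.217 = 681.56 kPa.
q_all(net) = 681.56 / 3 = 227.19 kPa.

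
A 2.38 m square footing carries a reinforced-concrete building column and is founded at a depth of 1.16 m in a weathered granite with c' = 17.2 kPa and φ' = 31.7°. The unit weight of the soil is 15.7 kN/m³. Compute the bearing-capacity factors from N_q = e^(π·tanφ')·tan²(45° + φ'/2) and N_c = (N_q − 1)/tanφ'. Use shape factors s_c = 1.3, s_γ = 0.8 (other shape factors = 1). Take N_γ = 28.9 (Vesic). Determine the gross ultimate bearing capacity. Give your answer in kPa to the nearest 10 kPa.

q_ult ≈ 1610 kPa

tan31.7° = 0.6176, so N_q = e^(π×0.6176)·tan²(60.85°) = 6.961 × 3.215 = 22.38.
N_c = (22.38 − 1)/tan31.7° = 34.61.
q = γ·D_f = 15.7 × 1.16 = 18.212 kPa.
c·N_c·s_c = 17.2 × 34.612 × 1.3 = 773.92 kPa
q·N_q = 18.212 × 22.377 = 407.53 kPa
0.5·γ·B·N_γ·s_γ = 0.5 × 15.7 × 2.38 × 28.9 × 0.8 = 431.95 kPa
q_ult = 773.92 + 407.53 + 431.95 = 1613.4 kPa.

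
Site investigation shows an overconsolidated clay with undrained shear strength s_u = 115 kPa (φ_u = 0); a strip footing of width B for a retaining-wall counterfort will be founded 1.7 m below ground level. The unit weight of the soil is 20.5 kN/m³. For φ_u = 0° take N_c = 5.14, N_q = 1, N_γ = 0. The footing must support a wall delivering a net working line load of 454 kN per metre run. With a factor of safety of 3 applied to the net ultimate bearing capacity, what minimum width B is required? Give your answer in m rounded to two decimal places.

Overburden at base level: q = 20.5 × 1.7 = 34.85 kPa.
Cohesion term c·N_c = 115 × 5.14 = 591.1 kPa; surcharge term q·N_q = 34.85 × 1 = 34.85 kPa.
q_ult = 591.1 + 34.85 = 625.95 kPa.
For φ = 0 the ½γBN_γ term vanishes, so q_ult is independent of B. q_net = 625.95 − 34.85 = 591.1 kPa; q_all(net) = 591.1/3 = 197.03 kPa.
Required width B = w / q_all(net) = 454 / 197.03 = 2.304 m.

B = 2.30 m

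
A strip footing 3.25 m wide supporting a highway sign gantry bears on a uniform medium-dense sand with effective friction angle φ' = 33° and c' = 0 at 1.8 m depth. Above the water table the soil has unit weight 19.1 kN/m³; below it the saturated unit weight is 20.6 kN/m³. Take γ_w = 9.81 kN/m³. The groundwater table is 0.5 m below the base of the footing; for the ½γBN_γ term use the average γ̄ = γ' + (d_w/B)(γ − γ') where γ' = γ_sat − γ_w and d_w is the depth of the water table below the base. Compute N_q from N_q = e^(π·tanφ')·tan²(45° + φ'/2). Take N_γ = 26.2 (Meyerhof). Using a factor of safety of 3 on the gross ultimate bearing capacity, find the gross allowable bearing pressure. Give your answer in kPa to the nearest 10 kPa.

q_all ≈ 470 kPa

N_q = e^(π·tan33°)·tan²(61.5°) = 26.09.
Overburden at base level: q = 19.1 × 1.8 = 34.38 kPa.
The water table is 0.5 m below the base (< B = 3.25 m), so the ½γBN_γ term uses γ̄ = γ' + (d_w/B)(γ − γ') = 10.79 + (0.5/3.25)(19.1 − 10.79) = 12.068 kN/m³.
Surcharge term q·N_q = 34.38 × 26.092 = 897.04 kPa; self-weight term 0.5·γ·B·N_γ = 0.5 × 12.068 × 3.25 × 26.2 = 513.81 kPa.
q_ult = 897.04 + 513.81 = 1410.9 kPa.
q_all = 1410.9 / 3 = 470.29 kPa.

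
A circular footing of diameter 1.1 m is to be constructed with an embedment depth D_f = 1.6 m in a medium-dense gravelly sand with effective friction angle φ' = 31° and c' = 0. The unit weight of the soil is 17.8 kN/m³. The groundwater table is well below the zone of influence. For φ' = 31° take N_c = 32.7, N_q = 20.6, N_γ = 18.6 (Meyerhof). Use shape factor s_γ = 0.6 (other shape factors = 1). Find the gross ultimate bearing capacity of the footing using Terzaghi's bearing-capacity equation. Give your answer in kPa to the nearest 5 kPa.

Effective surcharge at the founding depth q = γ·D_f = 17.8 × 1.6 = 28.48 kPa.
q_ult = q·N_q + 0.5·γ·B·N_γ·s_γ
     = 28.48 × 20.6 + 0.5 × 17.8 × 1.1 × 18.6 × 0.6
     = 586.69 + 109.26 = 695.94 kPa.

q_ult ≈ 695 kPa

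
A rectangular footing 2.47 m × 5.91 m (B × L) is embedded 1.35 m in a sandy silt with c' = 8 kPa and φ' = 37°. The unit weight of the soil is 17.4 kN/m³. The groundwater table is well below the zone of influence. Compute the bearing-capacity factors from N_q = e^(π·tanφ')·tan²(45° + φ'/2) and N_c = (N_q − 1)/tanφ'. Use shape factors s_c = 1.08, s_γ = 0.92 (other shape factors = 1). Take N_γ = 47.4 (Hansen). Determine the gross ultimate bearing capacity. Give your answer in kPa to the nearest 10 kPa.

q_ult ≈ 2430 kPa

tan37° = 0.7536, so N_q = e^(π×0.7536)·tan²(63.5°) = 10.669 × 4.023 = 42.92.
N_c = (42.92 − 1)/tan37° = 55.63.
q = γ·D_f = 17.4 × 1.35 = 23.49 kPa.
c·N_c·s_c = 8 × 55.63 × 1.08 = 480.64 kPa
q·N_q = 23.49 × 42.92 = 1008.2 kPa
0.5·γ·B·N_γ·s_γ = 0.5 × 17.4 × 2.47 × 47.4 × 0.92 = 937.09 kPa
q_ult = 480.64 + 1008.2 + 937.09 = 2425.9 kPa.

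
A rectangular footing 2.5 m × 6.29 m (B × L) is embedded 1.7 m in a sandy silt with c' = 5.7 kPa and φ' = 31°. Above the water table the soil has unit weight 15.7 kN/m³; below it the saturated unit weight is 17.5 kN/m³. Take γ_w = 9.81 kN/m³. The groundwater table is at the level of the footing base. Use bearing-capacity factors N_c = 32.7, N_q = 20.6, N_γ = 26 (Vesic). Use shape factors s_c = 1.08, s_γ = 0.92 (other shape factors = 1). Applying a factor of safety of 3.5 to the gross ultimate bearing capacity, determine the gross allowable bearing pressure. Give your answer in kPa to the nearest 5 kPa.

Overburden at base level: q = 15.7 × 1.7 = 26.69 kPa.
Below the base the soil is submerged, so the ½γBN_γ term uses γ' = 17.5 − 9.81 = 7.69 kN/m³.
Cohesion term c·N_c·s_c = 5.7 × 32.7 × 1.08 = 201.3 kPa; surcharge term q·N_q = 26.69 × 20.6 = 549.81 kPa; self-weight term 0.5·γ·B·N_γ·s_γ = 0.5 × 7.69 × 2.5 × 26 × 0.92 = 229.93 kPa.
q_ult = 201.3 + 549.81 + 229.93 = 981.05 kPa.
q_all = q_ult / FS = 981.05 / 3.5 = 280.3 kPa.

q_all ≈ 280 kPa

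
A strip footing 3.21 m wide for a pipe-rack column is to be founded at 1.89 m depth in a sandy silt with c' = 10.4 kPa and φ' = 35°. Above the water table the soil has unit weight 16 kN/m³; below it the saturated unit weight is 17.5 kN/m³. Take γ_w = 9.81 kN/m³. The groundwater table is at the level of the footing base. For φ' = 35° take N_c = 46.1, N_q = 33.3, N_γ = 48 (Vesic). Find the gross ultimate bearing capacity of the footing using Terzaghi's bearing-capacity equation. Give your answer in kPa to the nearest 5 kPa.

Overburden at base level: q = 16 × 1.89 = 30.24 kPa.
Below the base the soil is submerged, so the ½γBN_γ term uses γ' = 17.5 − 9.81 = 7.69 kN/m³.
Cohesion term c·N_c = 10.4 × 46.1 = 479.44 kPa; surcharge term q·N_q = 30.24 × 33.3 = 1007 kPa; self-weight term 0.5·γ·B·N_γ = 0.5 × 7.69 × 3.21 × 48 = 592.44 kPa.
q_ult = 479.44 + 1007 + 592.44 = 2078.9 kPa.

q_ult ≈ 2080 kPa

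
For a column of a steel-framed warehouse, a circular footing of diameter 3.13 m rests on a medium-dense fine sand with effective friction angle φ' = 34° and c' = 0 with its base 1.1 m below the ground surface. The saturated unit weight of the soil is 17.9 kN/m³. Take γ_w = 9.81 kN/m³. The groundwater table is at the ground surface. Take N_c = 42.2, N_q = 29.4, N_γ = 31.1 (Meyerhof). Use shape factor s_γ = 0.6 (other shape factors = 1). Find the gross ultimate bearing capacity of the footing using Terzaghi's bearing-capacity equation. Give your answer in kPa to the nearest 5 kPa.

q_ult ≈ 500 kPa

γ' = 17.9 − 9.81 = 8.09 kN/m³ (submerged throughout). q = 8.09 × 1.1 = 8.899 kPa; the same γ' applies in the ½γBN_γ term.
q·N_q = 8.899 × 29.4 = 261.63 kPa
0.5·γ·B·N_γ·s_γ = 0.5 × 8.09 × 3.13 × 31.1 × 0.6 = 236.25 kPa
q_ult = 261.63 + 236.25 = 497.88 kPa.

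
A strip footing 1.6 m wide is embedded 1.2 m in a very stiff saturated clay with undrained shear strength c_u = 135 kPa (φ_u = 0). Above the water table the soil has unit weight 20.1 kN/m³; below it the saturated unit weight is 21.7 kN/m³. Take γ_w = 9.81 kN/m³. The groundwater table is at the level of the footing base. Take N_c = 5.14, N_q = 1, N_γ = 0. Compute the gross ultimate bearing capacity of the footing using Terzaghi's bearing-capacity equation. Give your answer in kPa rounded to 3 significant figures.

q = γ·D_f = 20.1 × 1.2 = 24.12 kPa.
c·N_c = 135 × 5.14 = 693.9 kPa
q·N_q = 24.12 × 1 = 24.12 kPa
q_ult = 693.9 + 24.12 = 718.02 kPa.

q_ult ≈ 718 kPa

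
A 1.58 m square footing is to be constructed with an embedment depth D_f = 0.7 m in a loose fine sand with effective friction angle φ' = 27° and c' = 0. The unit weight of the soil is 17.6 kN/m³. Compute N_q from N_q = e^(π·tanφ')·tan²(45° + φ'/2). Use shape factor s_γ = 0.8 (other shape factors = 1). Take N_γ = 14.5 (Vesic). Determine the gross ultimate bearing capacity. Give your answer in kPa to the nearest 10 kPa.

tan27° = 0.5095, so N_q = e^(π×0.5095)·tan²(58.5°) = 4.957 × 2.663 = 13.2.
Effective surcharge at the founding depth q = γ·D_f = 17.6 × 0.7 = 12.32 kPa.
q_ult = q·N_q + 0.5·γ·B·N_γ·s_γ
     = 12.32 × 13.199 + 0.5 × 17.6 × 1.58 × 14.5 × 0.8
     = 162.61 + 161.29 = 323.9 kPa.

q_ult ≈ 320 kPa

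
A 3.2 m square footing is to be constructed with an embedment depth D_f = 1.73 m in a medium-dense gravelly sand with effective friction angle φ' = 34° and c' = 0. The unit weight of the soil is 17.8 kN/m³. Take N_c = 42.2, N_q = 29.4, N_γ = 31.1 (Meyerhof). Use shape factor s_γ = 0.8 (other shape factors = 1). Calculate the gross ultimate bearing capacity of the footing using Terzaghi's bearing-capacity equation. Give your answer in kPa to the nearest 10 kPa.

Overburden at base level: q = 17.8 × 1.73 = 30.794 kPa.
Surcharge term q·N_q = 30.794 × 29.4 = 905.34 kPa; self-weight term 0.5·γ·B·N_γ·s_γ = 0.5 × 17.8 × 3.2 × 31.1 × 0.8 = 708.58 kPa.
q_ult = 905.34 + 708.58 = 1613.9 kPa.

q_ult ≈ 1610 kPa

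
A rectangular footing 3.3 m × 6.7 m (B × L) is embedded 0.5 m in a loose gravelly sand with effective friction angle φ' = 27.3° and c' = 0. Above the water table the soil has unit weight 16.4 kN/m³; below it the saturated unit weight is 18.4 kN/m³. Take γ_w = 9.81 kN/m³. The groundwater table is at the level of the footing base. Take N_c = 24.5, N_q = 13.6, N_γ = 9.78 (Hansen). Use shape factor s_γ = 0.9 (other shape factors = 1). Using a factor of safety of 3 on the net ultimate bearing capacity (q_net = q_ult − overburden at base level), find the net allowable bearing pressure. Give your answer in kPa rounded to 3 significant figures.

q_all(net) ≈ 76 kPa

Effective surcharge at the founding depth q = γ·D_f = 16.4 × 0.5 = 8.2 kPa.
The water table coincides with the base, so in the self-weight term γ → γ' = 8.59 kN/m³.
q_ult = q·N_q + 0.5·γ·B·N_γ·s_γ
     = 8.2 × 13.6 + 0.5 × 8.59 × 3.3 × 9.78 × 0.9
     = 111.52 + 124.76 = 236.28 kPa.
q_net = 236.28 − 8.2 = 228.08 kPa.
q_all(net) = 228.08 / 3 = 76.025 kPa.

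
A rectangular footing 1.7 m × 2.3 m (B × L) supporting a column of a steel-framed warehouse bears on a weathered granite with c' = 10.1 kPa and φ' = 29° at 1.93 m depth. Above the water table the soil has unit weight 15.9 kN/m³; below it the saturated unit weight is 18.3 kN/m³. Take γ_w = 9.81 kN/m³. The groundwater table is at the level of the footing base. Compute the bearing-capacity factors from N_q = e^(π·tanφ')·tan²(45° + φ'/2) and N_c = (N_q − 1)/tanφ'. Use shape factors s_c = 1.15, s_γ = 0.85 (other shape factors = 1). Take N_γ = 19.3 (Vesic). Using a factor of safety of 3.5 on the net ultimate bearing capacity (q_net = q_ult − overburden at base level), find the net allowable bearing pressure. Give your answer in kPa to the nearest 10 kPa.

q_all(net) ≈ 260 kPa

N_q = e^(π·tan29°)·tan²(59.5°) = 16.44; N_c = (N_q − 1)/tanφ' = 27.86.
Overburden at base level: q = 15.9 × 1.93 = 30.687 kPa.
Below the base the soil is submerged, so the ½γBN_γ term uses γ' = 18.3 − 9.81 = 8.49 kN/m³.
Cohesion term c·N_c·s_c = 10.1 × 27.86 × 1.15 = 323.6 kPa; surcharge term q·N_q = 30.687 × 16.443 = 504.6 kPa; self-weight term 0.5·γ·B·N_γ·s_γ = 0.5 × 8.49 × 1.7 × 19.3 × 0.85 = 118.39 kPa.
q_ult = 323.6 + 504.6 + 118.39 = 946.58 kPa.
q_net = 946.58 − 30.687 = 915.89 kPa.
q_all(net) = 915.89 / 3.5 = 261.68 kPa.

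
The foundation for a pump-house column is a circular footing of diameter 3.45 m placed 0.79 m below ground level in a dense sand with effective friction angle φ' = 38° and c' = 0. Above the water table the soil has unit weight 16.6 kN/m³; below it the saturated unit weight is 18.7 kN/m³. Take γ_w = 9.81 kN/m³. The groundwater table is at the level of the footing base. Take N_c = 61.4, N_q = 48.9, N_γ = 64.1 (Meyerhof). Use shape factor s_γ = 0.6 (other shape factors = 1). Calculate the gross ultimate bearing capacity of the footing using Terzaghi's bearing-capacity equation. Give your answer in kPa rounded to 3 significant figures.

q_ult ≈ 1230 kPa

q = γ·D_f = 16.6 × 0.79 = 13.114 kPa.
For the ½γBN_γ term take γ' = 18.7 − 9.81 = 8.89 kN/m³ (soil below base is submerged).
q·N_q = 13.114 × 48.9 = 641.27 kPa
0.5·γ·B·N_γ·s_γ = 0.5 × 8.89 × 3.45 × 64.1 × 0.6 = 589.79 kPa
q_ult = 641.27 + 589.79 = 1231.1 kPa.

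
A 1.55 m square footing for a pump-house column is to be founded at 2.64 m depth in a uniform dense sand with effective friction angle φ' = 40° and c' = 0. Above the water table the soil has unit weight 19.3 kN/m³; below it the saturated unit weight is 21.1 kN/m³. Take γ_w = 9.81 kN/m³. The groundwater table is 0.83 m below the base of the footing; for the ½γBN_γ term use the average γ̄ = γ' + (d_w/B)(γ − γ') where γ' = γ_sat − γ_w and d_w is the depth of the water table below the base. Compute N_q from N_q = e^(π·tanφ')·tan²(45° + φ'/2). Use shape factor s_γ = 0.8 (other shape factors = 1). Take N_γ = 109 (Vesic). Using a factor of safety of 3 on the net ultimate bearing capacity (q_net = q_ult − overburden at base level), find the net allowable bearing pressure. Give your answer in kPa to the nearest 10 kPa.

N_q = e^(π·tan40°)·tan²(65°) = 64.2.
Overburden at base level: q = 19.3 × 2.64 = 50.952 kPa.
The water table is 0.83 m below the base (< B = 1.55 m), so the ½γBN_γ term uses γ̄ = γ' + (d_w/B)(γ − γ') = 11.29 + (0.83/1.55)(19.3 − 11.29) = 15.579 kN/m³.
Surcharge term q·N_q = 50.952 × 64.195 = 3270.9 kPa; self-weight term 0.5·γ·B·N_γ·s_γ = 0.5 × 15.579 × 1.55 × 109 × 0.8 = 1052.8 kPa.
q_ult = 3270.9 + 1052.8 = 4323.7 kPa.
q_net = 4323.7 − 50.952 = 4272.8 kPa.
q_all(net) = 4272.8 / 3 = 1424.3 kPa.

q_all(net) ≈ 1420 kPa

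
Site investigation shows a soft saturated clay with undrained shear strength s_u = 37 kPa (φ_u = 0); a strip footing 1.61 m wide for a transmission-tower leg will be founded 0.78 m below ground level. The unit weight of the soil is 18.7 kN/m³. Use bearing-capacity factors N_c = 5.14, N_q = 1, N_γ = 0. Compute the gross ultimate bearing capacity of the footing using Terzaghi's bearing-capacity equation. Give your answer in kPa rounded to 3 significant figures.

Effective surcharge at the founding depth q = γ·D_f = 18.7 × 0.78 = 14.586 kPa.
q_ult = c·N_c + q·N_q
     = 37 × 5.14 + 14.586 × 1
     = 190.18 + 14.586 = 204.77 kPa.

q_ult ≈ 205 kPa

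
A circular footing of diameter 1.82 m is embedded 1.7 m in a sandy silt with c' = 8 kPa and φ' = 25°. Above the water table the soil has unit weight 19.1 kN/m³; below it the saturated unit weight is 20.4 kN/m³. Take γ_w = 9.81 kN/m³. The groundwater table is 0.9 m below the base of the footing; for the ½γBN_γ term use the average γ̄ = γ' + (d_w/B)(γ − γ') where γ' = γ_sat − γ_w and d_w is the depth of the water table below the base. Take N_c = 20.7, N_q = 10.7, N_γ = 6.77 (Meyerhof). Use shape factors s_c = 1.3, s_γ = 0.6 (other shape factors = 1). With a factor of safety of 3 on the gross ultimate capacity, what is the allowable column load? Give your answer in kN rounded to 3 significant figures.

P_all ≈ 535 kN

q = γ·D_f = 19.1 × 1.7 = 32.47 kPa.
γ' = 10.59 kN/m³; averaging over the depth B below the base, γ̄ = γ' + (d_w/B)(γ − γ') = 14.798 kN/m³.
c·N_c·s_c = 8 × 20.7 × 1.3 = 215.28 kPa
q·N_q = 32.47 × 10.7 = 347.43 kPa
0.5·γ·B·N_γ·s_γ = 0.5 × 14.798 × 1.82 × 6.77 × 0.6 = 54.701 kPa
q_ult = 215.28 + 347.43 + 54.701 = 617.41 kPa.
Gross allowable pressure q_all = 617.41 / 3 = 205.8 kPa.
Footing area = 2.6016 m², so allowable column load = 205.8 × 2.6016 = 535.42 kN.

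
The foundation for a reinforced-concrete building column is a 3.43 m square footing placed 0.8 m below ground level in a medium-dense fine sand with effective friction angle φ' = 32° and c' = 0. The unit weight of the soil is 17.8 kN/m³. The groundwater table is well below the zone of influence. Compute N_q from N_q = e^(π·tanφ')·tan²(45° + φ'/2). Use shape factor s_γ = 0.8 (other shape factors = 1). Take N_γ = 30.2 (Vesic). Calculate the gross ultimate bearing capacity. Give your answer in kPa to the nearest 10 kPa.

q_ult ≈ 1070 kPa

tan32° = 0.6249, so N_q = e^(π×0.6249)·tan²(61°) = 7.121 × 3.255 = 23.18.
Overburden at base level: q = 17.8 × 0.8 = 14.24 kPa.
Surcharge term q·N_q = 14.24 × 23.177 = 330.04 kPa; self-weight term 0.5·γ·B·N_γ·s_γ = 0.5 × 17.8 × 3.43 × 30.2 × 0.8 = 737.53 kPa.
q_ult = 330.04 + 737.53 = 1067.6 kPa.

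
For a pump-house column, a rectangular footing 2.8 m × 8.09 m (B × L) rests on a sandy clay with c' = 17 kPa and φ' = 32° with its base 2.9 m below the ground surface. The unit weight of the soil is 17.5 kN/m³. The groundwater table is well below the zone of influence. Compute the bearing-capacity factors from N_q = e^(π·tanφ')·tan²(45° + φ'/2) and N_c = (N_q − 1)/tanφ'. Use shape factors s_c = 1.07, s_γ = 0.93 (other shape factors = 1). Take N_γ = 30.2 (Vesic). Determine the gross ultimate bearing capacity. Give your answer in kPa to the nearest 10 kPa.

tan32° = 0.6249, so N_q = e^(π×0.6249)·tan²(61°) = 7.121 × 3.255 = 23.18.
N_c = (23.18 − 1)/tan32° = 35.49.
Effective surcharge at the founding depth q = γ·D_f = 17.5 × 2.9 = 50.75 kPa.
q_ult = c·N_c·s_c + q·N_q + 0.5·γ·B·N_γ·s_γ
     = 17 × 35.49 × 1.07 + 50.75 × 23.177 + 0.5 × 17.5 × 2.8 × 30.2 × 0.93
     = 645.57 + 1176.2 + 688.11 = 2509.9 kPa.

q_ult ≈ 2510 kPa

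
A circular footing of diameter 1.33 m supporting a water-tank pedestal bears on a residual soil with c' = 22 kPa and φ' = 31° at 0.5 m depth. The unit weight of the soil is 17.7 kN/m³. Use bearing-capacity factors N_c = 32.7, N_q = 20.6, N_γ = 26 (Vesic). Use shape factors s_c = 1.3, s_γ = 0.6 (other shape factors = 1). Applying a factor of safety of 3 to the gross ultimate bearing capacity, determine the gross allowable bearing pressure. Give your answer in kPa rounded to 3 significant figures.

q_all ≈ 434 kPa

Overburden at base level: q = 17.7 × 0.5 = 8.85 kPa.
Cohesion term c·N_c·s_c = 22 × 32.7 × 1.3 = 935.22 kPa; surcharge term q·N_q = 8.85 × 20.6 = 182.31 kPa; self-weight term 0.5·γ·B·N_γ·s_γ = 0.5 × 17.7 × 1.33 × 26 × 0.6 = 183.62 kPa.
q_ult = 935.22 + 182.31 + 183.62 = 1301.1 kPa.
q_all = q_ult / FS = 1301.1 / 3 = 433.72 kPa.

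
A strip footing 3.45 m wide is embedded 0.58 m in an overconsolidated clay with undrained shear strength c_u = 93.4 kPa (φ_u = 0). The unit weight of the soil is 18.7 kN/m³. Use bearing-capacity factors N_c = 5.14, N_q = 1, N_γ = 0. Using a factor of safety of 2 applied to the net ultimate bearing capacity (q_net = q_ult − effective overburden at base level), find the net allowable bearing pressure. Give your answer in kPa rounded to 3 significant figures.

Overburden at base level: q = 18.7 × 0.58 = 10.846 kPa.
Cohesion term c·N_c = 93.4 × 5.14 = 480.08 kPa; surcharge term q·N_q = 10.846 × 1 = 10.846 kPa.
q_ult = 480.08 + 10.846 = 490.92 kPa.
Net ultimate: q_net = 490.92 − 10.846 = 480.08 kPa.
q_all(net) = 480.08 / 2 = 240.04 kPa.

q_all(net) ≈ 240 kPa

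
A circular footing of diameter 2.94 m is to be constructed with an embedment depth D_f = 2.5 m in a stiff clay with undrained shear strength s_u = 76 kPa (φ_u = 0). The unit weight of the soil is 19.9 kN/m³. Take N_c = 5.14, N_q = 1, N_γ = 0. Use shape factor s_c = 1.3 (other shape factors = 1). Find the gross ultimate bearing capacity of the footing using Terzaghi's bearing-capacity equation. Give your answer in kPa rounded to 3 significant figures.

Overburden at base level: q = 19.9 × 2.5 = 49.75 kPa.
Cohesion term c·N_c·s_c = 76 × 5.14 × 1.3 = 507.83 kPa; surcharge term q·N_q = 49.75 × 1 = 49.75 kPa.
q_ult = 507.83 + 49.75 = 557.58 kPa.

q_ult ≈ 558 kPa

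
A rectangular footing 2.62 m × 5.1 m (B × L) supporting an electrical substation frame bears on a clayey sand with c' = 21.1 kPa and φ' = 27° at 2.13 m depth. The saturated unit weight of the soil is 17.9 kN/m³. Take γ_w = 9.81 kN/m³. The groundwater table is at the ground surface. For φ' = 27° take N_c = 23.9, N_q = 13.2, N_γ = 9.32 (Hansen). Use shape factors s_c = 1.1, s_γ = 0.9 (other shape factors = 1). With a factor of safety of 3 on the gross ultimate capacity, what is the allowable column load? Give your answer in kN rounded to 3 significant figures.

P_all ≈ 3880 kN

With the water table at the surface the whole profile is submerged: γ' = 17.9 − 9.81 = 8.09 kN/m³, so q = γ'·D_f = 17.232 kPa; the same γ' applies in the ½γBN_γ term.
q_ult = c·N_c·s_c + q·N_q + 0.5·γ·B·N_γ·s_γ
     = 21.1 × 23.9 × 1.1 + 17.232 × 13.2 + 0.5 × 8.09 × 2.62 × 9.32 × 0.9
     = 554.72 + 227.46 + 88.895 = 871.07 kPa.
Gross allowable pressure q_all = 871.07 / 3 = 290.36 kPa.
Footing area = 13.362 m², so allowable column load = 290.36 × 13.362 = 3879.8 kN.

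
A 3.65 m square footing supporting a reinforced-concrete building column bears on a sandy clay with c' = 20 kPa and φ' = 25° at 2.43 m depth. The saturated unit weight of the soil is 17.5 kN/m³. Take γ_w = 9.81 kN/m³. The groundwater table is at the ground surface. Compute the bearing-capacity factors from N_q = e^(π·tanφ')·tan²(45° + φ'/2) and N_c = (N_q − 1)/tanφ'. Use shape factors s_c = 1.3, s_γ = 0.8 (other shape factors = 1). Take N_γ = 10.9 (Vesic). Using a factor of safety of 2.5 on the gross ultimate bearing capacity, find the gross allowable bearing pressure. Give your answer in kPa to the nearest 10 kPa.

N_q = e^(π·tan25°)·tan²(57.5°) = 10.66; N_c = (N_q − 1)/tanφ' = 20.72.
Water table at ground surface, so effective unit weight γ' = 17.5 − 9.81 = 7.69 kN/m³ is used throughout; overburden q = 7.69 × 2.43 = 18.687 kPa; the same γ' applies in the ½γBN_γ term.
Cohesion term c·N_c·s_c = 20 × 20.721 × 1.3 = 538.73 kPa; surcharge term q·N_q = 18.687 × 10.662 = 199.24 kPa; self-weight term 0.5·γ·B·N_γ·s_γ = 0.5 × 7.69 × 3.65 × 10.9 × 0.8 = 122.38 kPa.
q_ult = 538.73 + 199.24 + 122.38 = 860.35 kPa.
q_all = 860.35 / 2.5 = 344.14 kPa.

q_all ≈ 340 kPa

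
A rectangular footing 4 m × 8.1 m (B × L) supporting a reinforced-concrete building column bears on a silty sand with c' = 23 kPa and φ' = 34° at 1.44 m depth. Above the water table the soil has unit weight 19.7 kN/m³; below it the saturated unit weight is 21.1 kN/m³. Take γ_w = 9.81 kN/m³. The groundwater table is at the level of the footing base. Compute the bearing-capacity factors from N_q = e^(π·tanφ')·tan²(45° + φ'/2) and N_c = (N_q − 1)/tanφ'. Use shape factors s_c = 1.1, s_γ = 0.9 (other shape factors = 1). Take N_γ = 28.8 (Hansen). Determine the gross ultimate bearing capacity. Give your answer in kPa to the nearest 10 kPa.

tan34° = 0.6745, so N_q = e^(π×0.6745)·tan²(62°) = 8.323 × 3.537 = 29.44.
N_c = (29.44 − 1)/tan34° = 42.16.
Overburden at base level: q = 19.7 × 1.44 = 28.368 kPa.
Below the base the soil is submerged, so the ½γBN_γ term uses γ' = 21.1 − 9.81 = 11.29 kN/m³.
Cohesion term c·N_c·s_c = 23 × 42.164 × 1.1 = 1066.7 kPa; surcharge term q·N_q = 28.368 × 29.44 = 835.15 kPa; self-weight term 0.5·γ·B·N_γ·s_γ = 0.5 × 11.29 × 4 × 28.8 × 0.9 = 585.27 kPa.
q_ult = 1066.7 + 835.15 + 585.27 = 2487.2 kPa.

q_ult ≈ 2490 kPa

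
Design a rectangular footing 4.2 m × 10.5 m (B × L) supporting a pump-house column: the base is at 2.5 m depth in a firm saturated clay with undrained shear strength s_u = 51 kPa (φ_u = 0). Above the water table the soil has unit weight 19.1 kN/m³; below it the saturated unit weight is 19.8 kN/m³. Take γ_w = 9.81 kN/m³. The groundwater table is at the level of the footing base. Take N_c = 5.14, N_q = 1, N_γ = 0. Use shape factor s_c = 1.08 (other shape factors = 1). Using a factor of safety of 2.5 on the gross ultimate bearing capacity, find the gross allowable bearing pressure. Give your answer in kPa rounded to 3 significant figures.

q_all ≈ 132 kPa

q = γ·D_f = 19.1 × 2.5 = 47.75 kPa.
c·N_c·s_c = 51 × 5.14 × 1.08 = 283.11 kPa
q·N_q = 47.75 × 1 = 47.75 kPa
q_ult = 283.11 + 47.75 = 330.86 kPa.
q_all = 330.86 / 2.5 = 132.34 kPa.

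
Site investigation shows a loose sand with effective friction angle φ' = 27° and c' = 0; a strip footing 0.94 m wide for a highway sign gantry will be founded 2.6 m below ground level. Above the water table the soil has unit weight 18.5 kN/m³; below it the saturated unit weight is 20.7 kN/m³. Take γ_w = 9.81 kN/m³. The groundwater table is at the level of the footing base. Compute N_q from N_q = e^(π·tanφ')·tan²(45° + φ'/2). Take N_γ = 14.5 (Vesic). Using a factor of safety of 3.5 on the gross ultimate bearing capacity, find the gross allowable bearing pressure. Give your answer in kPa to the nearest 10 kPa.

q_all ≈ 200 kPa

N_q = e^(π·tan27°)·tan²(58.5°) = 13.2.
q = γ·D_f = 18.5 × 2.6 = 48.1 kPa.
For the ½γBN_γ term take γ' = 20.7 − 9.81 = 10.89 kN/m³ (soil below base is submerged).
q·N_q = 48.1 × 13.199 = 634.88 kPa
0.5·γ·B·N_γ = 0.5 × 10.89 × 0.94 × 14.5 = 74.215 kPa
q_ult = 634.88 + 74.215 = 709.09 kPa.
q_all = 709.09 / 3.5 = 202.6 kPa.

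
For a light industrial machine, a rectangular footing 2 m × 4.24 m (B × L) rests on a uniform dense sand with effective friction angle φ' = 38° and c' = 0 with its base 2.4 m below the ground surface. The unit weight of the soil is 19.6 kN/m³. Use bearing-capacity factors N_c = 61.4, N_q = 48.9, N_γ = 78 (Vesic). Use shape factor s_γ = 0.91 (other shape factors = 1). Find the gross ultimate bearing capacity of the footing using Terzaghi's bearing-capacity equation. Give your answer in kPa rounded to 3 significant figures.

q = γ·D_f = 19.6 × 2.4 = 47.04 kPa.
q·N_q = 47.04 × 48.9 = 2300.3 kPa
0.5·γ·B·N_γ·s_γ = 0.5 × 19.6 × 2 × 78 × 0.91 = 1391.2 kPa
q_ult = 2300.3 + 1391.2 = 3691.5 kPa.

q_ult ≈ 3690 kPa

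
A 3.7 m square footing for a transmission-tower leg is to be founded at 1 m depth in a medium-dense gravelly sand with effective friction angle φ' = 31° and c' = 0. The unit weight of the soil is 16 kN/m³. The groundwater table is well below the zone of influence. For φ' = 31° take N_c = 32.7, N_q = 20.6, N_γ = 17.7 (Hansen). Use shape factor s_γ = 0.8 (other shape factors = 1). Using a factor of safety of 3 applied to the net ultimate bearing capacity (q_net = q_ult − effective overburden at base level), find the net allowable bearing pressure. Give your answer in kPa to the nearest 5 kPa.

q_all(net) ≈ 245 kPa

q = γ·D_f = 16 × 1 = 16 kPa.
q·N_q = 16 × 20.6 = 329.6 kPa
0.5·γ·B·N_γ·s_γ = 0.5 × 16 × 3.7 × 17.7 × 0.8 = 419.14 kPa
q_ult = 329.6 + 419.14 = 748.74 kPa.
Net ultimate: q_net = 748.74 − 16 = 732.74 kPa.
q_all(net) = 732.74 / 3 = 244.25 kPa.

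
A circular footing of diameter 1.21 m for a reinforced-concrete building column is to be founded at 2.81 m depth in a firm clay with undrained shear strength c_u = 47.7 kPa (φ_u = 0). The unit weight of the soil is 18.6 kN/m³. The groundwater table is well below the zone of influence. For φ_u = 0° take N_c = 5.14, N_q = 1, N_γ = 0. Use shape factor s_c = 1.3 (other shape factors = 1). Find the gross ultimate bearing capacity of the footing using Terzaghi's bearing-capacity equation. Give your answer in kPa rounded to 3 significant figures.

q_ult ≈ 371 kPa

q = γ·D_f = 18.6 × 2.81 = 52.266 kPa.
c·N_c·s_c = 47.7 × 5.14 × 1.3 = 318.73 kPa
q·N_q = 52.266 × 1 = 52.266 kPa
q_ult = 318.73 + 52.266 = 371 kPa.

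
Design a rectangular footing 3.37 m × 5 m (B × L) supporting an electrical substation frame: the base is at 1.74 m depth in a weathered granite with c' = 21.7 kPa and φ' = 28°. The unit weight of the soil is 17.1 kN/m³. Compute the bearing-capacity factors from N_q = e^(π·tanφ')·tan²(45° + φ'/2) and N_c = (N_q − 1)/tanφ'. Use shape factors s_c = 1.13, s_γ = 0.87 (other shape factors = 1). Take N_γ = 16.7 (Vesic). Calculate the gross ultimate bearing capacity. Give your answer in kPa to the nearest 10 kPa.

q_ult ≈ 1490 kPa

tan28° = 0.5317, so N_q = e^(π×0.5317)·tan²(59°) = 5.314 × 2.77 = 14.72.
N_c = (14.72 − 1)/tan28° = 25.8.
q = γ·D_f = 17.1 × 1.74 = 29.754 kPa.
c·N_c·s_c = 21.7 × 25.803 × 1.13 = 632.72 kPa
q·N_q = 29.754 × 14.72 = 437.98 kPa
0.5·γ·B·N_γ·s_γ = 0.5 × 17.1 × 3.37 × 16.7 × 0.87 = 418.63 kPa
q_ult = 632.72 + 437.98 + 418.63 = 1489.3 kPa.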